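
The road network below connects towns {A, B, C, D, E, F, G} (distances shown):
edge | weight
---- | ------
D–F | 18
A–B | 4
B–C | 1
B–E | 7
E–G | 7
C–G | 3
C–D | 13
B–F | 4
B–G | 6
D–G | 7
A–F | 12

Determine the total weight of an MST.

26

Kruskal: consider edges lightest-first.
B–C (1): add. Components now {A} {B,C} {D} {E} {F} {G}
C–G (3): add. Components now {A} {B,C,G} {D} {E} {F}
A–B (4): add. Components now {A,B,C,G} {D} {E} {F}
B–F (4): add. Components now {A,B,C,F,G} {D} {E}
B–G (6): skip — B and G already connected.
B–E (7): add. Components now {A,B,C,E,F,G} {D}
D–G (7): add. Components now {A,B,C,D,E,F,G}
MST edges: B–C, C–G, A–B, B–F, B–E, D–G; total weight 1+3+4+4+7+7 = 26.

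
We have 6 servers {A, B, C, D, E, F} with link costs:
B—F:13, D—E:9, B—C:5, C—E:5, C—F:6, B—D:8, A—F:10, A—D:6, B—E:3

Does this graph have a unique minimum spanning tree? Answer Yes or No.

No

Kruskal's algorithm — process edges by increasing weight (ties by edge label):
B—E (3): add. Components now {A} {B,E} {C} {D} {F}
B—C (5): add. Components now {A} {B,C,E} {D} {F}
C—E (5): skip — C and E already connected.
A—D (6): add. Components now {A,D} {B,C,E} {F}
C—F (6): add. Components now {A,D} {B,C,E,F}
B—D (8): add. Components now {A,B,C,D,E,F}
Non-tree edge C—E has weight 5, equal to the heaviest edge on its tree cycle — swapping gives another MST of the same weight. Not unique.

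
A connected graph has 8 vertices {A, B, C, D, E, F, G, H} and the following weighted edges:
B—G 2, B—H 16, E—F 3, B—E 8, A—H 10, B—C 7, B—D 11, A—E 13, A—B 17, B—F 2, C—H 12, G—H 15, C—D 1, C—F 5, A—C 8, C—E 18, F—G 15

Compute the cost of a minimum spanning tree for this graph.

31

Grow the tree from G using Prim:
Step 1: cheapest edge leaving the tree is B—G (2); add B.
Step 2: cheapest edge leaving the tree is B—F (2); add F.
Step 3: cheapest edge leaving the tree is E—F (3); add E.
Step 4: cheapest edge leaving the tree is C—F (5); add C.
Step 5: cheapest edge leaving the tree is C—D (1); add D.
Step 6: cheapest edge leaving the tree is A—C (8); add A.
Step 7: cheapest edge leaving the tree is A—H (10); add H.
MST edges: B—G, B—F, E—F, C—F, C—D, A—C, A—H; total weight 2+2+3+5+1+8+10 = 31.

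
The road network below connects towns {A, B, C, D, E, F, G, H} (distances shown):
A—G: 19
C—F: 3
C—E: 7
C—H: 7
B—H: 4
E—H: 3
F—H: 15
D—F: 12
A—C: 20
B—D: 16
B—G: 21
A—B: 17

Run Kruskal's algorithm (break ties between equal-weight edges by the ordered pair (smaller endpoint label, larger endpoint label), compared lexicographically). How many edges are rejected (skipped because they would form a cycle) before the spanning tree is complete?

3

Sort edges by weight, then run Kruskal:
C—F (3): add — endpoints in different components.
E—H (3): add — endpoints in different components.
B—H (4): add — endpoints in different components.
C—E (7): add — endpoints in different components.
C—H (7): skip — C and H already connected.
D—F (12): add — endpoints in different components.
F—H (15): skip — F and H already connected.
B—D (16): skip — B and D already connected.
A—B (17): add — endpoints in different components.
A—G (19): add — endpoints in different components.
Edges rejected before the tree was complete: 3.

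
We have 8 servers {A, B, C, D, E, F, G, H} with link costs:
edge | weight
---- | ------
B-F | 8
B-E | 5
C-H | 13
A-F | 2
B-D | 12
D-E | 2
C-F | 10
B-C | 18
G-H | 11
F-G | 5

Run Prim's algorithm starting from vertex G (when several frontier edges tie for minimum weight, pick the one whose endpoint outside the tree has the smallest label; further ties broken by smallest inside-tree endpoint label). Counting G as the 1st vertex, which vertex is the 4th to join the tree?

B

Grow the tree from G using Prim:
Step 1: frontier [F-G 5, G-H 11] → take F-G (5); add F.
Step 2: frontier [A-F 2, B-F 8, C-F 10, G-H 11] → take A-F (2); add A.
Step 3: frontier [B-F 8, C-F 10, G-H 11] → take B-F (8); add B.
Step 4: frontier [B-E 5, B-D 12, B-C 18, C-F 10, G-H 11] → take B-E (5); add E.
Step 5: frontier [B-D 12, B-C 18, D-E 2, C-F 10, G-H 11] → take D-E (2); add D.
Step 6: frontier [B-C 18, C-F 10, G-H 11] → take C-F (10); add C.
Step 7: frontier [C-H 13, G-H 11] → take G-H (11); add H.
Vertex order: G, F, A, B, E, D, C, H. The 4th vertex is B.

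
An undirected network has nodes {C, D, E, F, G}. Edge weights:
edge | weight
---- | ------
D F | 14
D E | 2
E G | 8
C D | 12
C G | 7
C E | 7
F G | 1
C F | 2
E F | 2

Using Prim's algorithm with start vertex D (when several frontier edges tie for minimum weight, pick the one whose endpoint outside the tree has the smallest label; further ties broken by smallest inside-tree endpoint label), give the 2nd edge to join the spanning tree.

Prim, starting at D.
Step 1: cheapest edge leaving the tree is D E (2); add E.
Step 2: cheapest edge leaving the tree is E F (2); add F.
Step 3: cheapest edge leaving the tree is F G (1); add G.
Step 4: cheapest edge leaving the tree is C F (2); add C.
The 2nd edge added is E F.

E-F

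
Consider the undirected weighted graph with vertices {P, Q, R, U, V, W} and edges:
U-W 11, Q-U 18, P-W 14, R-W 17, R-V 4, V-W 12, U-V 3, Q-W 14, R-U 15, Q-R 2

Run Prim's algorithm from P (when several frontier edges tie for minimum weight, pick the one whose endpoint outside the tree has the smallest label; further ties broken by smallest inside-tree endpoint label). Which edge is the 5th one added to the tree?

Prim's algorithm from P:
Step 1: cheapest edge leaving the tree is P-W (14); add W.
Step 2: cheapest edge leaving the tree is U-W (11); add U.
Step 3: cheapest edge leaving the tree is U-V (3); add V.
Step 4: cheapest edge leaving the tree is R-V (4); add R.
Step 5: cheapest edge leaving the tree is Q-R (2); add Q.
The 5th edge added is Q-R.

Q-R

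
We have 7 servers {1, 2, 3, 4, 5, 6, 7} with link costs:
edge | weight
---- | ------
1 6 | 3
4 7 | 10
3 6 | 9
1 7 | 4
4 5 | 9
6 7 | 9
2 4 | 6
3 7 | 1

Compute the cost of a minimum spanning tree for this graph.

33

Prim, starting at 3.
Step 1: cheapest edge leaving the tree is 3 7 (1); add 7.
Step 2: cheapest edge leaving the tree is 1 7 (4); add 1.
Step 3: cheapest edge leaving the tree is 1 6 (3); add 6.
Step 4: cheapest edge leaving the tree is 4 7 (10); add 4.
Step 5: cheapest edge leaving the tree is 2 4 (6); add 2.
Step 6: cheapest edge leaving the tree is 4 5 (9); add 5.
MST edges: 3 7, 1 7, 1 6, 4 7, 2 4, 4 5; total weight 1+4+3+10+6+9 = 33.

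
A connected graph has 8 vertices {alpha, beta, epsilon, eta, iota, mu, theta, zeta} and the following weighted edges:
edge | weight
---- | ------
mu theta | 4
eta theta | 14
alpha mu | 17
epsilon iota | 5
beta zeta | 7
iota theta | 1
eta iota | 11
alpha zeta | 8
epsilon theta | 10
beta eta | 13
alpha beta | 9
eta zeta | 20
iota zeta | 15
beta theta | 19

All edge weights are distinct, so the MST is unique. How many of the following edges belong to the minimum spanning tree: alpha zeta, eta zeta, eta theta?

1

Sort edges by weight, then run Kruskal:
iota theta (1): add — endpoints in different components.
mu theta (4): add — endpoints in different components.
epsilon iota (5): add — endpoints in different components.
beta zeta (7): add — endpoints in different components.
alpha zeta (8): add — endpoints in different components.
alpha beta (9): skip — alpha and beta already connected.
epsilon theta (10): skip — theta and epsilon already connected.
eta iota (11): add — endpoints in different components.
beta eta (13): add — endpoints in different components.
MST edge set: {iota theta, mu theta, epsilon iota, beta zeta, alpha zeta, eta iota, beta eta}.
Of the listed edges, {alpha zeta} are in the MST → 1.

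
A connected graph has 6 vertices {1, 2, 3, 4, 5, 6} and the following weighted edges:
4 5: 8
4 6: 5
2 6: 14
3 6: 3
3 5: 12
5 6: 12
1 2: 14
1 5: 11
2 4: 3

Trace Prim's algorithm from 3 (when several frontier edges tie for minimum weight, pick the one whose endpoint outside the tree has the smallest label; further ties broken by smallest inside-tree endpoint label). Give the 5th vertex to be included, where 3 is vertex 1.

Grow the tree from 3 using Prim:
Step 1: frontier [3 6 3, 3 5 12] → take 3 6 (3); add 6.
Step 2: frontier [3 5 12, 4 6 5, 5 6 12, 2 6 14] → take 4 6 (5); add 4.
Step 3: frontier [3 5 12, 2 4 3, 4 5 8, 5 6 12, 2 6 14] → take 2 4 (3); add 2.
Step 4: frontier [1 2 14, 3 5 12, 4 5 8, 5 6 12] → take 4 5 (8); add 5.
Step 5: frontier [1 2 14, 1 5 11] → take 1 5 (11); add 1.
Vertex order: 3, 6, 4, 2, 5, 1. The 5th vertex is 5.

5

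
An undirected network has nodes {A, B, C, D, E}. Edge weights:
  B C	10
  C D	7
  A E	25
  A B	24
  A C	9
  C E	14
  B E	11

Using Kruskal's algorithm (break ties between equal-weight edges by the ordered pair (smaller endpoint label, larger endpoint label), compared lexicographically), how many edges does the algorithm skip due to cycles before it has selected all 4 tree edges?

Kruskal's algorithm — process edges by increasing weight (ties by edge label):
C D (7): add — endpoints in different components.
A C (9): add — endpoints in different components.
B C (10): add — endpoints in different components.
B E (11): add — endpoints in different components.
Edges rejected before the tree was complete: 0.

0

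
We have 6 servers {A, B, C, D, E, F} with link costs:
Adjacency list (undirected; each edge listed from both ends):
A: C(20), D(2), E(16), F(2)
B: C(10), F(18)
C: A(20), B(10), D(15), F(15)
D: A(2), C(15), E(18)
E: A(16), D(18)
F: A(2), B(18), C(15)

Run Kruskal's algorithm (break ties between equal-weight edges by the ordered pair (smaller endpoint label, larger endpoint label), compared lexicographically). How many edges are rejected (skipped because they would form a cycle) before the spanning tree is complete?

1

Sort edges by weight, then run Kruskal:
A D (2): add — endpoints in different components.
A F (2): add — endpoints in different components.
B C (10): add — endpoints in different components.
C D (15): add — endpoints in different components.
C F (15): skip — C and F already connected.
A E (16): add — endpoints in different components.
Edges rejected before the tree was complete: 1.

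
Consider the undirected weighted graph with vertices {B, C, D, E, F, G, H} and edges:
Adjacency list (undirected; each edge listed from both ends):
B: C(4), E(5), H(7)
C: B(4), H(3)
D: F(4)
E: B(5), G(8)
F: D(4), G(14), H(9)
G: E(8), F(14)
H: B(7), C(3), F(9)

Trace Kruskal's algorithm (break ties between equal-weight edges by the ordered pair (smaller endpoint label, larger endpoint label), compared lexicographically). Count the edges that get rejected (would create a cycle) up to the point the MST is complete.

Kruskal: consider edges lightest-first.
C—H (3): add — endpoints in different components.
B—C (4): add — endpoints in different components.
D—F (4): add — endpoints in different components.
B—E (5): add — endpoints in different components.
B—H (7): skip — B and H already connected.
E—G (8): add — endpoints in different components.
F—H (9): add — endpoints in different components.
Edges rejected before the tree was complete: 1.

1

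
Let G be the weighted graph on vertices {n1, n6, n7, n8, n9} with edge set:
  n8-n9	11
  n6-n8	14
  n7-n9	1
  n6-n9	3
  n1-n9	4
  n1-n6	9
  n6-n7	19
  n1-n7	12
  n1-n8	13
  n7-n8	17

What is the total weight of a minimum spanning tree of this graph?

Prim's algorithm from n8:
Step 1: cheapest edge leaving the tree is n8-n9 (11); add n9.
Step 2: cheapest edge leaving the tree is n7-n9 (1); add n7.
Step 3: cheapest edge leaving the tree is n6-n9 (3); add n6.
Step 4: cheapest edge leaving the tree is n1-n9 (4); add n1.
MST edges: n8-n9, n7-n9, n6-n9, n1-n9; total weight 11+1+3+4 = 19.

19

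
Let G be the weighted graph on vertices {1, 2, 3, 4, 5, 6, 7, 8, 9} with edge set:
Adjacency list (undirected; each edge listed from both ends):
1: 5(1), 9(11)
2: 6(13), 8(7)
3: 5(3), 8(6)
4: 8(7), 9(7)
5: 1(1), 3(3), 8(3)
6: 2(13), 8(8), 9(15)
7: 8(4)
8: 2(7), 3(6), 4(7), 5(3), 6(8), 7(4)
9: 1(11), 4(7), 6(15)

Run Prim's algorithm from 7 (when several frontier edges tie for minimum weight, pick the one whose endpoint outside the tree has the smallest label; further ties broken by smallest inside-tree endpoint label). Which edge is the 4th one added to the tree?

Prim, starting at 7.
Step 1: cheapest edge leaving the tree is 7–8 (4); add 8.
Step 2: cheapest edge leaving the tree is 5–8 (3); add 5.
Step 3: cheapest edge leaving the tree is 1–5 (1); add 1.
Step 4: cheapest edge leaving the tree is 3–5 (3); add 3.
Step 5: cheapest edge leaving the tree is 2–8 (7); add 2.
Step 6: cheapest edge leaving the tree is 4–8 (7); add 4.
Step 7: cheapest edge leaving the tree is 4–9 (7); add 9.
Step 8: cheapest edge leaving the tree is 6–8 (8); add 6.
The 4th edge added is 3–5.

3-5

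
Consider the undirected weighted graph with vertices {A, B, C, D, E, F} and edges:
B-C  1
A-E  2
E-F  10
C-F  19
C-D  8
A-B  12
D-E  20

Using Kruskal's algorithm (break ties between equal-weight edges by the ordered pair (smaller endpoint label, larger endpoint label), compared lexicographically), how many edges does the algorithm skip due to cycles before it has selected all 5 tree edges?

0

Kruskal's algorithm — process edges by increasing weight (ties by edge label):
B-C (1): add — endpoints in different components.
A-E (2): add — endpoints in different components.
C-D (8): add — endpoints in different components.
E-F (10): add — endpoints in different components.
A-B (12): add — endpoints in different components.
Edges rejected before the tree was complete: 0.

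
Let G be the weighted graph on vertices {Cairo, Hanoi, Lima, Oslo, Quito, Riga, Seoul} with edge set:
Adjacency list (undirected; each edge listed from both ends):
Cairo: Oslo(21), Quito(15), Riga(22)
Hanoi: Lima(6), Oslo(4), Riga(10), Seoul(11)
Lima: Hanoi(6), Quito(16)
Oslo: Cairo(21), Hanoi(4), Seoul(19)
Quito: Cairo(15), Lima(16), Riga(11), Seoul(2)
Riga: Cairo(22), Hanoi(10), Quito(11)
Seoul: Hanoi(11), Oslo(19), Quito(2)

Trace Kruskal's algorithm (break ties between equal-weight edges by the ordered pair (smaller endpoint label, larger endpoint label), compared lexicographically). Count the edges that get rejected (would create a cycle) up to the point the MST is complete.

1

Kruskal's algorithm — process edges by increasing weight (ties by edge label):
Quito—Seoul (2): add — endpoints in different components.
Hanoi—Oslo (4): add — endpoints in different components.
Hanoi—Lima (6): add — endpoints in different components.
Hanoi—Riga (10): add — endpoints in different components.
Hanoi—Seoul (11): add — endpoints in different components.
Quito—Riga (11): skip — Riga and Quito already connected.
Cairo—Quito (15): add — endpoints in different components.
Edges rejected before the tree was complete: 1.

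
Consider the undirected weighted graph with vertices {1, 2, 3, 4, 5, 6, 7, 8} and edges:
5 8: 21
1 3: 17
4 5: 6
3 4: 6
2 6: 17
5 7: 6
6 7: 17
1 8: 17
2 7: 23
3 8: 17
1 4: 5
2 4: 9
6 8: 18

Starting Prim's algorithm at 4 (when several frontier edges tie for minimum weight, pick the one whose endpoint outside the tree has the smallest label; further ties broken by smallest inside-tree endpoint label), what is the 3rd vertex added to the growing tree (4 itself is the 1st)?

3

Prim, starting at 4.
Step 1: cheapest edge leaving the tree is 1 4 (5); add 1.
Step 2: cheapest edge leaving the tree is 3 4 (6); add 3.
Step 3: cheapest edge leaving the tree is 4 5 (6); add 5.
Step 4: cheapest edge leaving the tree is 5 7 (6); add 7.
Step 5: cheapest edge leaving the tree is 2 4 (9); add 2.
Step 6: cheapest edge leaving the tree is 2 6 (17); add 6.
Step 7: cheapest edge leaving the tree is 1 8 (17); add 8.
Vertex order: 4, 1, 3, 5, 7, 2, 6, 8. The 3rd vertex is 3.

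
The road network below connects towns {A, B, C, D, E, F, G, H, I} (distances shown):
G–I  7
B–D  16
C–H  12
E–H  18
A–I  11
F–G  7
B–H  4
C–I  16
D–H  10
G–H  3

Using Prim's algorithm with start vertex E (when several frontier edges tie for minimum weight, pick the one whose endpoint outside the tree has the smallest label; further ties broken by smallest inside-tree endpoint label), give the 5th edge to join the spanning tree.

G-I

Grow the tree from E using Prim:
Step 1: cheapest edge leaving the tree is E–H (18); add H.
Step 2: cheapest edge leaving the tree is G–H (3); add G.
Step 3: cheapest edge leaving the tree is B–H (4); add B.
Step 4: cheapest edge leaving the tree is F–G (7); add F.
Step 5: cheapest edge leaving the tree is G–I (7); add I.
Step 6: cheapest edge leaving the tree is D–H (10); add D.
Step 7: cheapest edge leaving the tree is A–I (11); add A.
Step 8: cheapest edge leaving the tree is C–H (12); add C.
The 5th edge added is G–I.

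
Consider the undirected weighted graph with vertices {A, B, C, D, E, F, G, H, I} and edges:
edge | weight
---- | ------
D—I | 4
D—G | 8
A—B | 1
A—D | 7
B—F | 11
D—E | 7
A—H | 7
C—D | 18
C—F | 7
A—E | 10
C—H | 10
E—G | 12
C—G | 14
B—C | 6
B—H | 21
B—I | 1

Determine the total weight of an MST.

Grow the tree from B using Prim:
Step 1: cheapest edge leaving the tree is A—B (1); add A.
Step 2: cheapest edge leaving the tree is B—I (1); add I.
Step 3: cheapest edge leaving the tree is D—I (4); add D.
Step 4: cheapest edge leaving the tree is B—C (6); add C.
Step 5: cheapest edge leaving the tree is D—E (7); add E.
Step 6: cheapest edge leaving the tree is C—F (7); add F.
Step 7: cheapest edge leaving the tree is A—H (7); add H.
Step 8: cheapest edge leaving the tree is D—G (8); add G.
MST edges: A—B, B—I, D—I, B—C, D—E, C—F, A—H, D—G; total weight 1+1+4+6+7+7+7+8 = 41.

41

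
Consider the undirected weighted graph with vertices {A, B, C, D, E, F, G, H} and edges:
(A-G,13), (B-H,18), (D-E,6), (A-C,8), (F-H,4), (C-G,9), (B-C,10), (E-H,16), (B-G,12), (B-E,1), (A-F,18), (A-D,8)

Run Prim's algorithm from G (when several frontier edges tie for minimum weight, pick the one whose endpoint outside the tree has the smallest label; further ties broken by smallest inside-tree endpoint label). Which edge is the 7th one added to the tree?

Prim's algorithm from G:
Step 1: cheapest edge leaving the tree is C-G (9); add C.
Step 2: cheapest edge leaving the tree is A-C (8); add A.
Step 3: cheapest edge leaving the tree is A-D (8); add D.
Step 4: cheapest edge leaving the tree is D-E (6); add E.
Step 5: cheapest edge leaving the tree is B-E (1); add B.
Step 6: cheapest edge leaving the tree is E-H (16); add H.
Step 7: cheapest edge leaving the tree is F-H (4); add F.
The 7th edge added is F-H.

F-H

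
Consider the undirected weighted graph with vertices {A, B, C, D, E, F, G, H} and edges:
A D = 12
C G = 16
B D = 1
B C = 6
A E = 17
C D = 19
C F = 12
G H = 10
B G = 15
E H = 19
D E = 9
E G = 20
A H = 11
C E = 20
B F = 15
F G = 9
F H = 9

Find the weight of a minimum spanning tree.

Kruskal's algorithm — process edges by increasing weight (ties by edge label):
B D (1): add — endpoints in different components.
B C (6): add — endpoints in different components.
D E (9): add — endpoints in different components.
F G (9): add — endpoints in different components.
F H (9): add — endpoints in different components.
G H (10): skip — G and H already connected.
A H (11): add — endpoints in different components.
A D (12): add — endpoints in different components.
MST edges: B D, B C, D E, F G, F H, A H, A D; total weight 1+6+9+9+9+11+12 = 57.

57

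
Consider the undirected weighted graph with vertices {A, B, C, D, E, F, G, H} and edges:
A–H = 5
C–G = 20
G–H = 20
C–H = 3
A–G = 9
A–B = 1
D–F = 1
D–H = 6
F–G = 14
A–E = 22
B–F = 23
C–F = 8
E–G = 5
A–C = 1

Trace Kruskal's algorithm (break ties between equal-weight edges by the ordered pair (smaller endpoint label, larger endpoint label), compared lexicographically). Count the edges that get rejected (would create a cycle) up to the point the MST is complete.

Kruskal: consider edges lightest-first.
A–B (1): add — endpoints in different components.
A–C (1): add — endpoints in different components.
D–F (1): add — endpoints in different components.
C–H (3): add — endpoints in different components.
A–H (5): skip — A and H already connected.
E–G (5): add — endpoints in different components.
D–H (6): add — endpoints in different components.
C–F (8): skip — C and F already connected.
A–G (9): add — endpoints in different components.
Edges rejected before the tree was complete: 2.

2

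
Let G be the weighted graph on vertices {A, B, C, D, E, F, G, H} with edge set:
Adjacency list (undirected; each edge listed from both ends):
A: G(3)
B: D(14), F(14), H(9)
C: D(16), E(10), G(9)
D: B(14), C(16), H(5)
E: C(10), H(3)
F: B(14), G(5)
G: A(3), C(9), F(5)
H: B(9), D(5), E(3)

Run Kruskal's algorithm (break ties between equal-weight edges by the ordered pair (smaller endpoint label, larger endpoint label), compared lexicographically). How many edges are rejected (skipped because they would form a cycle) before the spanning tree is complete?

0

Kruskal: consider edges lightest-first.
A—G (3): add — endpoints in different components.
E—H (3): add — endpoints in different components.
D—H (5): add — endpoints in different components.
F—G (5): add — endpoints in different components.
B—H (9): add — endpoints in different components.
C—G (9): add — endpoints in different components.
C—E (10): add — endpoints in different components.
Edges rejected before the tree was complete: 0.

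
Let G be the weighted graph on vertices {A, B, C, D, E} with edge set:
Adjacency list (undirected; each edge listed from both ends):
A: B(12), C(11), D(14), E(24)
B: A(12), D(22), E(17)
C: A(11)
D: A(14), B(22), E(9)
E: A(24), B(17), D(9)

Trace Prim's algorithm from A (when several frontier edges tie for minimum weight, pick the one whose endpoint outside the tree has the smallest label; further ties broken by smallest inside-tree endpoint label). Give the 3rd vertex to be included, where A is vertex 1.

Grow the tree from A using Prim:
Step 1: frontier [A–C 11, A–B 12, A–D 14, A–E 24] → take A–C (11); add C.
Step 2: frontier [A–B 12, A–D 14, A–E 24] → take A–B (12); add B.
Step 3: frontier [A–D 14, A–E 24, B–E 17, B–D 22] → take A–D (14); add D.
Step 4: frontier [A–E 24, B–E 17, D–E 9] → take D–E (9); add E.
Vertex order: A, C, B, D, E. The 3rd vertex is B.

B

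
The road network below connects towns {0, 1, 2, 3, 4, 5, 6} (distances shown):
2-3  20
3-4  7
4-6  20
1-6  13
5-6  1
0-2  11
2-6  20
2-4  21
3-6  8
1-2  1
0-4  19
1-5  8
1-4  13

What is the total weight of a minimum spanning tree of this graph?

36

Kruskal's algorithm — process edges by increasing weight (ties by edge label):
1-2 (1): add. Components now {0} {1,2} {3} {4} {5} {6}
5-6 (1): add. Components now {0} {1,2} {3} {4} {5,6}
3-4 (7): add. Components now {0} {1,2} {3,4} {5,6}
1-5 (8): add. Components now {0} {1,2,5,6} {3,4}
3-6 (8): add. Components now {0} {1,2,3,4,5,6}
0-2 (11): add. Components now {0,1,2,3,4,5,6}
MST edges: 1-2, 5-6, 3-4, 1-5, 3-6, 0-2; total weight 1+1+7+8+8+11 = 36.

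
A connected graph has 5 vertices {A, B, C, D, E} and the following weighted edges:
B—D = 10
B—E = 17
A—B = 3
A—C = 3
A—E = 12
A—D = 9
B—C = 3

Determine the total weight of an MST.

Prim's algorithm from D:
Step 1: cheapest edge leaving the tree is A—D (9); add A.
Step 2: cheapest edge leaving the tree is A—B (3); add B.
Step 3: cheapest edge leaving the tree is A—C (3); add C.
Step 4: cheapest edge leaving the tree is A—E (12); add E.
MST edges: A—D, A—B, A—C, A—E; total weight 9+3+3+12 = 27.

27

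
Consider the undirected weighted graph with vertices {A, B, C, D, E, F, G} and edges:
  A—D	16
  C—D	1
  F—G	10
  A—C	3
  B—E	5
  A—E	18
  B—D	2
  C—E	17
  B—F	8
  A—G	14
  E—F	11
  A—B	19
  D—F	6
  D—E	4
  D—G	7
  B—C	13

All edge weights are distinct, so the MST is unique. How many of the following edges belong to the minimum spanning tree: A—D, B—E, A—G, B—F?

0

Kruskal: consider edges lightest-first.
C—D (1): add. Components now {A} {B} {C,D} {E} {F} {G}
B—D (2): add. Components now {A} {B,C,D} {E} {F} {G}
A—C (3): add. Components now {A,B,C,D} {E} {F} {G}
D—E (4): add. Components now {A,B,C,D,E} {F} {G}
B—E (5): skip — B and E already connected.
D—F (6): add. Components now {A,B,C,D,E,F} {G}
D—G (7): add. Components now {A,B,C,D,E,F,G}
MST edge set: {C—D, B—D, A—C, D—E, D—F, D—G}.
Of the listed edges, {} are in the MST → 0.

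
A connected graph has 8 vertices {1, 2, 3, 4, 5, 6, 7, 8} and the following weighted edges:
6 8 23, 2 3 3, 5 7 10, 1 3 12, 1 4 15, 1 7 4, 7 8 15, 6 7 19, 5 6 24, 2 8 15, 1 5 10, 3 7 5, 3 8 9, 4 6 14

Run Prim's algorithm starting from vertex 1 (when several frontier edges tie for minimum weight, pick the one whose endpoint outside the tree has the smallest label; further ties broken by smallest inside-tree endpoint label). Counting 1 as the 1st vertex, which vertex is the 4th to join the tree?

2

Prim's algorithm from 1:
Step 1: cheapest edge leaving the tree is 1 7 (4); add 7.
Step 2: cheapest edge leaving the tree is 3 7 (5); add 3.
Step 3: cheapest edge leaving the tree is 2 3 (3); add 2.
Step 4: cheapest edge leaving the tree is 3 8 (9); add 8.
Step 5: cheapest edge leaving the tree is 1 5 (10); add 5.
Step 6: cheapest edge leaving the tree is 1 4 (15); add 4.
Step 7: cheapest edge leaving the tree is 4 6 (14); add 6.
Vertex order: 1, 7, 3, 2, 8, 5, 4, 6. The 4th vertex is 2.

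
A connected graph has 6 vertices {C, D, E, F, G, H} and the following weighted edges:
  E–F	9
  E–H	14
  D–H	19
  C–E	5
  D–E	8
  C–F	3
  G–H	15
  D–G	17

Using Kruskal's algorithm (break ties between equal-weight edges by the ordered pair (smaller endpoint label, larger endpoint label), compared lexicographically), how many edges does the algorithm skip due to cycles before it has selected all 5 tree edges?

1

Kruskal's algorithm — process edges by increasing weight (ties by edge label):
C–F (3): add — endpoints in different components.
C–E (5): add — endpoints in different components.
D–E (8): add — endpoints in different components.
E–F (9): skip — E and F already connected.
E–H (14): add — endpoints in different components.
G–H (15): add — endpoints in different components.
Edges rejected before the tree was complete: 1.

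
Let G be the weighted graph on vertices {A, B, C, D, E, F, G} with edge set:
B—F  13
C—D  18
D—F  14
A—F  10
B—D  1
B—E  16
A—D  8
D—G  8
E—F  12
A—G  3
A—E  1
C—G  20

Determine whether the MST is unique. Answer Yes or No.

No

Kruskal's algorithm — process edges by increasing weight (ties by edge label):
A—E (1): add. Components now {A,E} {B} {C} {D} {F} {G}
B—D (1): add. Components now {A,E} {B,D} {C} {F} {G}
A—G (3): add. Components now {A,E,G} {B,D} {C} {F}
A—D (8): add. Components now {A,B,D,E,G} {C} {F}
D—G (8): skip — D and G already connected.
A—F (10): add. Components now {A,B,D,E,F,G} {C}
E—F (12): skip — E and F already connected.
B—F (13): skip — B and F already connected.
D—F (14): skip — D and F already connected.
B—E (16): skip — B and E already connected.
C—D (18): add. Components now {A,B,C,D,E,F,G}
Non-tree edge D—G has weight 8, equal to the heaviest edge on its tree cycle — swapping gives another MST of the same weight. Not unique.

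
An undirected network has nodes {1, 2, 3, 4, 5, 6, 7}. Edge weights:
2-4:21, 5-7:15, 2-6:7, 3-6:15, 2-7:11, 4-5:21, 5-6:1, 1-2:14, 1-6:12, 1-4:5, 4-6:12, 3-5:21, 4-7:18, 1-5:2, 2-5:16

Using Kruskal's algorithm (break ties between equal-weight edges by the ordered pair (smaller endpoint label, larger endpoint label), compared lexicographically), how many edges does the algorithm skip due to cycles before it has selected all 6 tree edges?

3

Kruskal's algorithm — process edges by increasing weight (ties by edge label):
5-6 (1): add — endpoints in different components.
1-5 (2): add — endpoints in different components.
1-4 (5): add — endpoints in different components.
2-6 (7): add — endpoints in different components.
2-7 (11): add — endpoints in different components.
1-6 (12): skip — 1 and 6 already connected.
4-6 (12): skip — 4 and 6 already connected.
1-2 (14): skip — 1 and 2 already connected.
3-6 (15): add — endpoints in different components.
Edges rejected before the tree was complete: 3.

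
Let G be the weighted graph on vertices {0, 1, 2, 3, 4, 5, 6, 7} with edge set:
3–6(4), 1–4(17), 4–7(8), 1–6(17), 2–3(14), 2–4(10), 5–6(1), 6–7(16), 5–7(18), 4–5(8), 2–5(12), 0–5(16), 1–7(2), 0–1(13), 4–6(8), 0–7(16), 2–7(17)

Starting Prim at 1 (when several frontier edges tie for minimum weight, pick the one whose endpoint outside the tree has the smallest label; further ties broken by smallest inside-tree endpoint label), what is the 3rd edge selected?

4-5

Prim, starting at 1.
Step 1: cheapest edge leaving the tree is 1–7 (2); add 7.
Step 2: cheapest edge leaving the tree is 4–7 (8); add 4.
Step 3: cheapest edge leaving the tree is 4–5 (8); add 5.
Step 4: cheapest edge leaving the tree is 5–6 (1); add 6.
Step 5: cheapest edge leaving the tree is 3–6 (4); add 3.
Step 6: cheapest edge leaving the tree is 2–4 (10); add 2.
Step 7: cheapest edge leaving the tree is 0–1 (13); add 0.
The 3rd edge added is 4–5.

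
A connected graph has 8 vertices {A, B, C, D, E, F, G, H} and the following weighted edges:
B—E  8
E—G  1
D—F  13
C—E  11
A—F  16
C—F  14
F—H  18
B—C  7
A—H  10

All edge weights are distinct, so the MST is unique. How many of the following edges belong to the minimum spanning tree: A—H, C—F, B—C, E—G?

4

Sort edges by weight, then run Kruskal:
E—G (1): add — endpoints in different components.
B—C (7): add — endpoints in different components.
B—E (8): add — endpoints in different components.
A—H (10): add — endpoints in different components.
C—E (11): skip — C and E already connected.
D—F (13): add — endpoints in different components.
C—F (14): add — endpoints in different components.
A—F (16): add — endpoints in different components.
MST edge set: {E—G, B—C, B—E, A—H, D—F, C—F, A—F}.
Of the listed edges, {A—H, C—F, B—C, E—G} are in the MST → 4.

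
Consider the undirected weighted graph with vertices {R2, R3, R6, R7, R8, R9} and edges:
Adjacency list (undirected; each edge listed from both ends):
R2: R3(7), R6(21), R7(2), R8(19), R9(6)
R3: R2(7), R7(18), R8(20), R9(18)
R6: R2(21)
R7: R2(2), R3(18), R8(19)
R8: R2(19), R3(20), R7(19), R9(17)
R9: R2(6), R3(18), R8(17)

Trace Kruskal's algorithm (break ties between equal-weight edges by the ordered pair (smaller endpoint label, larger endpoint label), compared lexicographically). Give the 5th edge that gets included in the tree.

R2-R6

Sort edges by weight, then run Kruskal:
R2 R7 (2): add. Components now {R9} {R6} {R2,R7} {R8} {R3}
R2 R9 (6): add. Components now {R2,R7,R9} {R6} {R8} {R3}
R2 R3 (7): add. Components now {R2,R3,R7,R9} {R6} {R8}
R8 R9 (17): add. Components now {R2,R3,R7,R8,R9} {R6}
R3 R7 (18): skip — R7 and R3 already connected.
R3 R9 (18): skip — R9 and R3 already connected.
R2 R8 (19): skip — R2 and R8 already connected.
R7 R8 (19): skip — R7 and R8 already connected.
R3 R8 (20): skip — R8 and R3 already connected.
R2 R6 (21): add. Components now {R2,R3,R6,R7,R8,R9}
The 5th edge added is R2 R6.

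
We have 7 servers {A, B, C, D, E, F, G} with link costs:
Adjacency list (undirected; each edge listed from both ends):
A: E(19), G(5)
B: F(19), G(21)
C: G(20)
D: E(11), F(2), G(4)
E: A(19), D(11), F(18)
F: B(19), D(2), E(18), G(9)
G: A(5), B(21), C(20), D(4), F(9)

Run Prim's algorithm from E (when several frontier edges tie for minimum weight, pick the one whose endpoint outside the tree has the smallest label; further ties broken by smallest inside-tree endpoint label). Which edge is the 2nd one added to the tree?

D-F

Prim's algorithm from E:
Step 1: frontier [D—E 11, E—F 18, A—E 19] → take D—E (11); add D.
Step 2: frontier [D—F 2, D—G 4, E—F 18, A—E 19] → take D—F (2); add F.
Step 3: frontier [D—G 4, A—E 19, F—G 9, B—F 19] → take D—G (4); add G.
Step 4: frontier [A—E 19, B—F 19, A—G 5, C—G 20, B—G 21] → take A—G (5); add A.
Step 5: frontier [B—F 19, C—G 20, B—G 21] → take B—F (19); add B.
Step 6: frontier [C—G 20] → take C—G (20); add C.
The 2nd edge added is D—F.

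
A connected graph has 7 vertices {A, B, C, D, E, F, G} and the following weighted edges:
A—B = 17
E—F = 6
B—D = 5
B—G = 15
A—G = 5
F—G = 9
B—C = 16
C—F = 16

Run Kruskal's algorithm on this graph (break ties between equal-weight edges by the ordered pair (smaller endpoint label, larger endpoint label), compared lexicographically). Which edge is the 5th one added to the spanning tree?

B-G

Kruskal's algorithm — process edges by increasing weight (ties by edge label):
A—G (5): add. Components now {A,G} {B} {C} {D} {E} {F}
B—D (5): add. Components now {A,G} {B,D} {C} {E} {F}
E—F (6): add. Components now {A,G} {B,D} {C} {E,F}
F—G (9): add. Components now {A,E,F,G} {B,D} {C}
B—G (15): add. Components now {A,B,D,E,F,G} {C}
B—C (16): add. Components now {A,B,C,D,E,F,G}
The 5th edge added is B—G.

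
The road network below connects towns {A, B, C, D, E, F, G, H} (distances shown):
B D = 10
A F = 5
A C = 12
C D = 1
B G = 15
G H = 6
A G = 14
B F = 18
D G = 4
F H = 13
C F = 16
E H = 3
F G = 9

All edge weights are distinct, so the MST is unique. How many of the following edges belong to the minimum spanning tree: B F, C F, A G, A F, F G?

2

Sort edges by weight, then run Kruskal:
C D (1): add — endpoints in different components.
E H (3): add — endpoints in different components.
D G (4): add — endpoints in different components.
A F (5): add — endpoints in different components.
G H (6): add — endpoints in different components.
F G (9): add — endpoints in different components.
B D (10): add — endpoints in different components.
MST edge set: {C D, E H, D G, A F, G H, F G, B D}.
Of the listed edges, {A F, F G} are in the MST → 2.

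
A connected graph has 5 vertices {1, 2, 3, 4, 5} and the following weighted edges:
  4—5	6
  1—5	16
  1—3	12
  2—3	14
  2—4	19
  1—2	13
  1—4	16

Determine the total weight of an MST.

Prim's algorithm from 2:
Step 1: frontier [1—2 13, 2—3 14, 2—4 19] → take 1—2 (13); add 1.
Step 2: frontier [1—3 12, 1—4 16, 1—5 16, 2—3 14, 2—4 19] → take 1—3 (12); add 3.
Step 3: frontier [1—4 16, 1—5 16, 2—4 19] → take 1—4 (16); add 4.
Step 4: frontier [1—5 16, 4—5 6] → take 4—5 (6); add 5.
MST edges: 1—2, 1—3, 1—4, 4—5; total weight 13+12+16+6 = 47.

47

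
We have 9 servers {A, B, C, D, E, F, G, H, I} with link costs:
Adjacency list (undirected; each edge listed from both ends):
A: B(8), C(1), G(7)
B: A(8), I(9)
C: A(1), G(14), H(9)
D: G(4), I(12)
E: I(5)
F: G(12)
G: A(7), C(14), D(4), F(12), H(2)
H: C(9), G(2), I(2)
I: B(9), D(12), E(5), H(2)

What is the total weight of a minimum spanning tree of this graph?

41

Kruskal's algorithm — process edges by increasing weight (ties by edge label):
A–C (1): add — endpoints in different components.
G–H (2): add — endpoints in different components.
H–I (2): add — endpoints in different components.
D–G (4): add — endpoints in different components.
E–I (5): add — endpoints in different components.
A–G (7): add — endpoints in different components.
A–B (8): add — endpoints in different components.
B–I (9): skip — B and I already connected.
C–H (9): skip — C and H already connected.
D–I (12): skip — D and I already connected.
F–G (12): add — endpoints in different components.
MST edges: A–C, G–H, H–I, D–G, E–I, A–G, A–B, F–G; total weight 1+2+2+4+5+7+8+12 = 41.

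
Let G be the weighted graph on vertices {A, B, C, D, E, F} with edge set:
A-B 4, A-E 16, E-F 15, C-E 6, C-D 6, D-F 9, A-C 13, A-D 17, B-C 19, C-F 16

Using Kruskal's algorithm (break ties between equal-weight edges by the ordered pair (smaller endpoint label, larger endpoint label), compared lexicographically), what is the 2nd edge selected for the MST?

C-D

Kruskal's algorithm — process edges by increasing weight (ties by edge label):
A-B (4): add — endpoints in different components.
C-D (6): add — endpoints in different components.
C-E (6): add — endpoints in different components.
D-F (9): add — endpoints in different components.
A-C (13): add — endpoints in different components.
The 2nd edge added is C-D.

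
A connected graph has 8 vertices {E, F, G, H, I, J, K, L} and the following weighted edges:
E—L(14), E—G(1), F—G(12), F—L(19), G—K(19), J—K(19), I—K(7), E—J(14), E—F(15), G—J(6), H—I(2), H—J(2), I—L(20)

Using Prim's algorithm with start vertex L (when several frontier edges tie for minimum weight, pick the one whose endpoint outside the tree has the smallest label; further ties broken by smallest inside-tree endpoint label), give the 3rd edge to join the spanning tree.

G-J

Grow the tree from L using Prim:
Step 1: frontier [E—L 14, F—L 19, I—L 20] → take E—L (14); add E.
Step 2: frontier [E—G 1, E—J 14, E—F 15, F—L 19, I—L 20] → take E—G (1); add G.
Step 3: frontier [E—J 14, E—F 15, G—J 6, F—G 12, G—K 19, F—L 19, I—L 20] → take G—J (6); add J.
Step 4: frontier [E—F 15, F—G 12, G—K 19, H—J 2, J—K 19, F—L 19, I—L 20] → take H—J (2); add H.
Step 5: frontier [E—F 15, F—G 12, G—K 19, H—I 2, J—K 19, F—L 19, I—L 20] → take H—I (2); add I.
Step 6: frontier [E—F 15, F—G 12, G—K 19, I—K 7, J—K 19, F—L 19] → take I—K (7); add K.
Step 7: frontier [E—F 15, F—G 12, F—L 19] → take F—G (12); add F.
The 3rd edge added is G—J.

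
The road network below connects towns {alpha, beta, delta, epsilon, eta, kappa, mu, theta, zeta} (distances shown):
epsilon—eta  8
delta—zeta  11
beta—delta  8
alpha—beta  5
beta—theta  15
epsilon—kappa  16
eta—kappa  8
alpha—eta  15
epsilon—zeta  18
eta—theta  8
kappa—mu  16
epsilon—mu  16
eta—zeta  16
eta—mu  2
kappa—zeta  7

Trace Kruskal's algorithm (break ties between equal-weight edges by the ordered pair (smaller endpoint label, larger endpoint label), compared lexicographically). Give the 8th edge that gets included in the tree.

delta-zeta

Sort edges by weight, then run Kruskal:
eta—mu (2): add — endpoints in different components.
alpha—beta (5): add — endpoints in different components.
kappa—zeta (7): add — endpoints in different components.
beta—delta (8): add — endpoints in different components.
epsilon—eta (8): add — endpoints in different components.
eta—kappa (8): add — endpoints in different components.
eta—theta (8): add — endpoints in different components.
delta—zeta (11): add — endpoints in different components.
The 8th edge added is delta—zeta.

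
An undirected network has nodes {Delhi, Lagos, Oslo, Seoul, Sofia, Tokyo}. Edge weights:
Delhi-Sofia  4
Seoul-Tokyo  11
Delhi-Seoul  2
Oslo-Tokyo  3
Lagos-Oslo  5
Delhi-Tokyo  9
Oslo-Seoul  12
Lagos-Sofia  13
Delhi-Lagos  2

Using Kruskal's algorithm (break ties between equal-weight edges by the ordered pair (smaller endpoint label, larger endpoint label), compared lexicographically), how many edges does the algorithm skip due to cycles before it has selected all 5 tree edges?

0

Kruskal's algorithm — process edges by increasing weight (ties by edge label):
Delhi-Lagos (2): add. Components now {Oslo} {Tokyo} {Delhi,Lagos} {Sofia} {Seoul}
Delhi-Seoul (2): add. Components now {Oslo} {Tokyo} {Delhi,Lagos,Seoul} {Sofia}
Oslo-Tokyo (3): add. Components now {Oslo,Tokyo} {Delhi,Lagos,Seoul} {Sofia}
Delhi-Sofia (4): add. Components now {Oslo,Tokyo} {Delhi,Lagos,Seoul,Sofia}
Lagos-Oslo (5): add. Components now {Delhi,Lagos,Oslo,Seoul,Sofia,Tokyo}
Edges rejected before the tree was complete: 0.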